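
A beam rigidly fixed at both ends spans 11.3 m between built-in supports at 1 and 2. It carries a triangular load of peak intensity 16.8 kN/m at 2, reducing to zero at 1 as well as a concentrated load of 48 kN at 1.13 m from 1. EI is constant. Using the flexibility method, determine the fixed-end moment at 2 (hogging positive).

M_2 = 112.1 kN·m

Release both end moments; the primary structure is a simply-supported span 12 with redundants M_1 and M_2.
On the primary (simply-supported) span, the end slopes from the loading are:
  at 1: triangular load, peak 16.8: 7w₀L³/(360EI) = 471.3/EI
  at 2: triangular load, peak 16.8: w₀L³/(45EI) = 538.7/EI
  at 1: point load 48 at a = 1.13: Pab(L + b)/(6LEI) = 174.7/EI
  at 2: point load 48 at a = 1.13: Pab(L + a)/(6LEI) = 101.1/EI
  θ_10 = 646/EI,  θ_20 = 639.8/EI
Flexibility coefficients: a unit moment at one end gives L/(3EI) there and L/(6EI) at the far end, so f₁₁ = f₂₂ = 3.767/EI and f₁₂ = f₂₁ = 1.883/EI.
Compatibility — zero rotation at each built-in end:
  3.767 M_1 + 1.883 M_2 = 646
  1.883 M_1 + 3.767 M_2 = 639.8
Solving the pair gives M_1 = 115.4 kN·m and M_2 = 112.1 kN·m (hogging).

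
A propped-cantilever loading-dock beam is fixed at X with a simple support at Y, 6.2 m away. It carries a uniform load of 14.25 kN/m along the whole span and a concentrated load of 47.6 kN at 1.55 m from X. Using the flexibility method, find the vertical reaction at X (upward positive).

R_X = 98.73 kN

Remove the prop at Y; the released (primary) structure is a cantilever built in at X.
Downward deflection at the released point Y due to the loads:
  UDL 14.25: wL⁴/(8EI) = 2632/EI
  point load 47.6 at a = 1.55: Pa²(3L − a)/(6EI) = 325/EI
  δ_0 = 2957/EI
Flexibility coefficient — unit upward force at Y: δ_{YY} = L³/(3EI) = 79.44/EI.
The prop prevents deflection at Y: R_Y = δ_0/δ_{YY} = 2957/79.44 = 37.22 kN.
Vertical equilibrium: R_X = ΣP − R_Y = 135.9 − 37.22 = 98.73 kN.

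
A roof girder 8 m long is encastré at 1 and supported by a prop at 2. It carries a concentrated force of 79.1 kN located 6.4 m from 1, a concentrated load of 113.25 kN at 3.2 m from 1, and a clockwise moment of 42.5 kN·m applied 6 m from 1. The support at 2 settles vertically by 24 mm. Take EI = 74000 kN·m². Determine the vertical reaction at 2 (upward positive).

R_2 = 76.31 kN

Release the roller at 2. Primary structure: cantilever fixed at 1.
Primary-structure tip deflection at 2 by superposition:
  point load 79.1 at a = 6.4: Pa²(3L − a)/(6EI) = 9504/EI
  point load 113.25 at a = 3.2: Pa²(3L − a)/(6EI) = 4020/EI
  clockwise couple 42.5 at a = 6: M₀a(2L − a)/(2EI) = 1275/EI
  δ_0 = 14799/EI
Tip deflection under a unit load at 2: L³/(3EI) = 170.7/EI.
With EI = 74000 kN·m²: δ_0 = 0.19999 m and δ_{22} = 0.002306 m/kN.
Compatibility — the beam at 2 must follow the support down by 0.024 m: δ_0 − R_2·δ_{22} = 0.024, so R_2 = (0.19999 − 0.024)/0.002306 = 76.31 kN.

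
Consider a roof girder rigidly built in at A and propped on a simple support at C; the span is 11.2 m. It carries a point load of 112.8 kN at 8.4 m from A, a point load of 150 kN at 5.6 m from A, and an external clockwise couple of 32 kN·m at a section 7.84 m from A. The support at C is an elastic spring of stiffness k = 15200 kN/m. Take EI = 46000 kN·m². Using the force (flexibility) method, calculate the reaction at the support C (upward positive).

R_C = 121.4 kN

Take the reaction at C as the redundant and release it; the primary structure is a cantilever fixed at A.
Primary-structure tip deflection at C by superposition:
  point load 112.8 at a = 8.4: Pa²(3L − a)/(6EI) = 33429/EI
  point load 150 at a = 5.6: Pa²(3L − a)/(6EI) = 21952/EI
  clockwise couple 32 at a = 7.84: M₀a(2L − a)/(2EI) = 1826/EI
  δ_0 = 57207/EI
Flexibility coefficient — unit upward force at C: δ_{CC} = L³/(3EI) = 468.3/EI.
With EI = 46000 kN·m²: δ_0 = 1.2436 m and δ_{CC} = 0.010181 m/kN.
Compatibility — the spring shortens by R_C/k under the reaction it provides: δ_0 − R_C·δ_{CC} = R_C/k. With 1/k = 0.000066 m/kN, R_C = δ_0 / (δ_{CC} + 1/k) = 1.2436 / (0.010181 + 0.000066) = 121.4 kN.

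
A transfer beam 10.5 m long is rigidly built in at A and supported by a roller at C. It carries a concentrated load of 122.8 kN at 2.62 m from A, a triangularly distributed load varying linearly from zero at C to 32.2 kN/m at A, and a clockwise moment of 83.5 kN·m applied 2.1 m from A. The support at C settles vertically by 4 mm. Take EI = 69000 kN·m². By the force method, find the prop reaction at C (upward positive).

R_C = 47.9 kN

Remove the prop at C; the released (primary) structure is a cantilever built in at A.
Deflection at C on the released cantilever, summing each load's contribution:
  point load 122.8 at a = 2.62: Pa²(3L − a)/(6EI) = 4057/EI
  triangular load, peak 32.2 at the fixed end: w₀L⁴/(30EI) = 13046/EI
  clockwise couple 83.5 at a = 2.1: M₀a(2L − a)/(2EI) = 1657/EI
  δ_0 = 18761/EI
Tip deflection under a unit load at C: L³/(3EI) = 385.9/EI.
With EI = 69000 kN·m²: δ_0 = 0.2719 m and δ_{CC} = 0.005592 m/kN.
Compatibility — the beam at C must follow the support down by 0.004 m: δ_0 − R_C·δ_{CC} = 0.004, so R_C = (0.2719 − 0.004)/0.005592 = 47.9 kN.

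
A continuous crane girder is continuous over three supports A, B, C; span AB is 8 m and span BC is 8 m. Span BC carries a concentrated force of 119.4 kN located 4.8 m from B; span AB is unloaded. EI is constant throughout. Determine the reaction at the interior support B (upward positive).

Insert a hinge at B; M_B is the redundant, and each span becomes simply supported.
End slopes at the hinge B, treating each span as simply supported:
  span BC: point load 119.4 at a = 4.8: Pab(L + b)/(6LEI) = 427.9/EI
  relative rotation θ_0 = (0 + 427.9)/EI = 427.9/EI
A unit hogging moment at B produces rotation L₁/(3EI) + L₂/(3EI) = 5.333/EI.
Compatibility: M_B·(L₁+L₂)/(3EI) = θ_0, giving M_B = 80.24 kN·m (hogging).
Span AB, ΣM about A with M_B applied at B: R_B^{AB}·8 = 0 + 80.24, so R_B^{AB} = 10.03 kN and R_A = 0 − 10.03 = -10.03 kN.
Span BC, ΣM about C: R_B^{BC}·8 = 382.1 + 80.24, so R_B^{BC} = 57.79 kN and R_C = 119.4 − 57.79 = 61.61 kN.
R_B = 10.03 + 57.79 = 67.82 kN.

R_B = 67.82 kN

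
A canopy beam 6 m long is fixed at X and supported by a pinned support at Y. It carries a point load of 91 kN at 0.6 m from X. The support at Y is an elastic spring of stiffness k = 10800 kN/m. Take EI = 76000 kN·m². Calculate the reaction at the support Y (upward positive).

R_Y = 1.202 kN

Remove the prop at Y; the released (primary) structure is a cantilever built in at X.
Free-end deflection of the primary structure under the applied loading (downward +):
  point load 91 at a = 0.6: Pa²(3L − a)/(6EI) = 95/EI
Tip deflection under a unit load at Y: L³/(3EI) = 72/EI.
With EI = 76000 kN·m²: δ_0 = 0.00125 m and δ_{YY} = 0.000947 m/kN.
Compatibility — the spring shortens by R_Y/k under the reaction it provides: δ_0 − R_Y·δ_{YY} = R_Y/k. With 1/k = 0.000093 m/kN, R_Y = δ_0 / (δ_{YY} + 1/k) = 0.00125 / (0.000947 + 0.000093) = 1.202 kN.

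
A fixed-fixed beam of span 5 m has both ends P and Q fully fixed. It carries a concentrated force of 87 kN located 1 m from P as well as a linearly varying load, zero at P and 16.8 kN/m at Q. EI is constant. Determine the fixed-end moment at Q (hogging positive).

M_Q = 34.92 kN·m

Take the two fixed-end moments M_P, M_Q as redundants; the released structure is the simple span PQ.
End rotations of the released simple span under the applied load (×1/EI):
  at P: point load 87 at a = 1: Pab(L + b)/(6LEI) = 104.4/EI
  at Q: point load 87 at a = 1: Pab(L + a)/(6LEI) = 69.6/EI
  at P: triangular load, peak 16.8: 7w₀L³/(360EI) = 40.83/EI
  at Q: triangular load, peak 16.8: w₀L³/(45EI) = 46.67/EI
  θ_P0 = 145.2/EI,  θ_Q0 = 116.3/EI
Flexibility coefficients: a unit moment at one end gives L/(3EI) there and L/(6EI) at the far end, so f₁₁ = f₂₂ = 1.667/EI and f₁₂ = f₂₁ = 0.8333/EI.
Compatibility — zero rotation at each built-in end:
  1.667 M_P + 0.8333 M_Q = 145.2
  0.8333 M_P + 1.667 M_Q = 116.3
Solving the pair gives M_P = 69.68 kN·m and M_Q = 34.92 kN·m (hogging).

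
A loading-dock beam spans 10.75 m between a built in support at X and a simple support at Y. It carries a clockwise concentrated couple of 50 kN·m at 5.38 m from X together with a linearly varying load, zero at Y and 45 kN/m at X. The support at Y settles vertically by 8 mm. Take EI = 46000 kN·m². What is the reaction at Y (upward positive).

R_Y = 52.72 kN

Take the reaction at Y as the redundant and release it; the primary structure is a cantilever fixed at X.
Deflection at Y on the released cantilever, summing each load's contribution:
  clockwise couple 50 at a = 5.38: M₀a(2L − a)/(2EI) = 2168/EI
  triangular load, peak 45 at the fixed end: w₀L⁴/(30EI) = 20032/EI
  δ_0 = 22200/EI
Tip deflection under a unit load at Y: L³/(3EI) = 414.1/EI.
With EI = 46000 kN·m²: δ_0 = 0.48261 m and δ_{YY} = 0.009002 m/kN.
Compatibility — the beam at Y must follow the support down by 0.008 m: δ_0 − R_Y·δ_{YY} = 0.008, so R_Y = (0.48261 − 0.008)/0.009002 = 52.72 kN.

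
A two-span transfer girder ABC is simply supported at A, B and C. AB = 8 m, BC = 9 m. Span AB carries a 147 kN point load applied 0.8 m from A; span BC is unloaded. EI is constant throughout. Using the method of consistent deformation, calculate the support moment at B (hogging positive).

M_B = 27.39 kN·m

Release continuity at B by inserting a hinge; the redundant is the internal moment M_B. The primary structure is two simply-supported spans AB and BC.
Rotations at B on the released spans (each span's end-slope, ×1/EI):
  span AB: point load 147 at a = 0.8: Pab(L + a)/(6LEI) = 155.2/EI
  relative rotation θ_0 = (155.2 + 0)/EI = 155.2/EI
A unit hogging moment at B produces rotation L₁/(3EI) + L₂/(3EI) = 5.667/EI.
Compatibility: M_B·(L₁+L₂)/(3EI) = θ_0, giving M_B = 27.39 kN·m (hogging).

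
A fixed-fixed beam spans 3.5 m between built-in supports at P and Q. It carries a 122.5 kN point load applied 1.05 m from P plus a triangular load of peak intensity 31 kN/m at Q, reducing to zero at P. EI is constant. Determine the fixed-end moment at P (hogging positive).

Take the two fixed-end moments M_P, M_Q as redundants; the released structure is the simple span PQ.
Simple-span end rotations at P and Q under the given loads:
  at P: point load 122.5 at a = 1.05: Pab(L + b)/(6LEI) = 89.29/EI
  at Q: point load 122.5 at a = 1.05: Pab(L + a)/(6LEI) = 68.28/EI
  at P: triangular load, peak 31: 7w₀L³/(360EI) = 25.84/EI
  at Q: triangular load, peak 31: w₀L³/(45EI) = 29.54/EI
  θ_P0 = 115.1/EI,  θ_Q0 = 97.81/EI
Flexibility coefficients: a unit moment at one end gives L/(3EI) there and L/(6EI) at the far end, so f₁₁ = f₂₂ = 1.167/EI and f₁₂ = f₂₁ = 0.5833/EI.
Compatibility — zero rotation at each built-in end:
  1.167 M_P + 0.5833 M_Q = 115.1
  0.5833 M_P + 1.167 M_Q = 97.81
Solving the pair gives M_P = 75.68 kN·m and M_Q = 46 kN·m (hogging).

M_P = 75.68 kN·m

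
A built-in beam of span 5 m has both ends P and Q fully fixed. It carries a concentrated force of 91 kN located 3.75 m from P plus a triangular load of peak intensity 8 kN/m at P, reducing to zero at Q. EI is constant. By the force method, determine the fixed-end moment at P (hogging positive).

Take the two fixed-end moments M_P, M_Q as redundants; the released structure is the simple span PQ.
Simple-span end rotations at P and Q under the given loads:
  at P: point load 91 at a = 3.75: Pab(L + b)/(6LEI) = 88.87/EI
  at Q: point load 91 at a = 3.75: Pab(L + a)/(6LEI) = 124.4/EI
  at P: triangular load, peak 8: w₀L³/(45EI) = 22.22/EI
  at Q: triangular load, peak 8: 7w₀L³/(360EI) = 19.44/EI
  θ_P0 = 111.1/EI,  θ_Q0 = 143.9/EI
Flexibility coefficients: a unit moment at one end gives L/(3EI) there and L/(6EI) at the far end, so f₁₁ = f₂₂ = 1.667/EI and f₁₂ = f₂₁ = 0.8333/EI.
Compatibility — zero rotation at each built-in end:
  1.667 M_P + 0.8333 M_Q = 111.1
  0.8333 M_P + 1.667 M_Q = 143.9
Solving the pair gives M_P = 31.33 kN·m and M_Q = 70.65 kN·m (hogging).

M_P = 31.33 kN·m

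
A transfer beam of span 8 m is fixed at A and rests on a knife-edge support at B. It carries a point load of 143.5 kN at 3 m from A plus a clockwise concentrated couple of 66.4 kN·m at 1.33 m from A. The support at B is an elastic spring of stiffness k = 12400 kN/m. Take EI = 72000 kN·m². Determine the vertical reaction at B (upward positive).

Release the roller at B. Primary structure: cantilever fixed at A.
Primary-structure tip deflection at B by superposition:
  point load 143.5 at a = 3: Pa²(3L − a)/(6EI) = 4520/EI
  clockwise couple 66.4 at a = 1.33: M₀a(2L − a)/(2EI) = 647.8/EI
  δ_0 = 5168/EI
Tip deflection under a unit load at B: L³/(3EI) = 170.7/EI.
With EI = 72000 kN·m²: δ_0 = 0.071778 m and δ_{BB} = 0.00237 m/kN.
Compatibility — the spring shortens by R_B/k under the reaction it provides: δ_0 − R_B·δ_{BB} = R_B/k. With 1/k = 0.000081 m/kN, R_B = δ_0 / (δ_{BB} + 1/k) = 0.071778 / (0.00237 + 0.000081) = 29.29 kN.

R_B = 29.29 kN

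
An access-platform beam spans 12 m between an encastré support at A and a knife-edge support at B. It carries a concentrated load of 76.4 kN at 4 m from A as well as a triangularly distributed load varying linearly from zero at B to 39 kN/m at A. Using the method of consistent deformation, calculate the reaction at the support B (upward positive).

R_B = 58.12 kN

Take the reaction at B as the redundant and release it; the primary structure is a cantilever fixed at A.
Deflection at B on the released cantilever, summing each load's contribution:
  point load 76.4 at a = 4: Pa²(3L − a)/(6EI) = 6519/EI
  triangular load, peak 39 at the fixed end: w₀L⁴/(30EI) = 26957/EI
  δ_0 = 33476/EI
Tip deflection under a unit load at B: L³/(3EI) = 576/EI.
Compatibility at B: δ_0 − R_B·δ_{BB} = 0, so R_B = 33476/576 = 58.12 kN.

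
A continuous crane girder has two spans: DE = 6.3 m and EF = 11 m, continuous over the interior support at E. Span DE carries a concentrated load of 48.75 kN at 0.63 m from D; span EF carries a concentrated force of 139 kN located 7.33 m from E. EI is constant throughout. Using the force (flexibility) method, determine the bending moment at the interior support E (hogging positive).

M_E = 149.7 kN·m

Release continuity at E by inserting a hinge; the redundant is the internal moment M_E. The primary structure is two simply-supported spans DE and EF.
Rotations at E on the released spans (each span's end-slope, ×1/EI):
  span DE: point load 48.75 at a = 0.63: Pab(L + a)/(6LEI) = 31.93/EI
  span EF: point load 139 at a = 7.33: Pab(L + b)/(6LEI) = 831.1/EI
  relative rotation θ_0 = (31.93 + 831.1)/EI = 863.1/EI
A unit hogging moment at E produces rotation L₁/(3EI) + L₂/(3EI) = 5.767/EI.
Compatibility: M_E·(L₁+L₂)/(3EI) = θ_0, giving M_E = 149.7 kN·m (hogging).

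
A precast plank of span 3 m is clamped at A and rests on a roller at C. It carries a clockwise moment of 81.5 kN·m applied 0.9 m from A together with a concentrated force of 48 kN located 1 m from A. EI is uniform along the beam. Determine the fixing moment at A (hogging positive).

M_A = 45.82 kN·m

Remove the prop at C; the released (primary) structure is a cantilever built in at A.
Downward deflection at the released point C due to the loads:
  clockwise couple 81.5 at a = 0.9: M₀a(2L − a)/(2EI) = 187/EI
  point load 48 at a = 1: Pa²(3L − a)/(6EI) = 64/EI
  δ_0 = 251/EI
Flexibility coefficient — unit upward force at C: δ_{CC} = L³/(3EI) = 9/EI.
The prop prevents deflection at C: R_C = δ_0/δ_{CC} = 251/9 = 27.89 kN.
Moment equilibrium about A: M_A = Σ(load moments about A) − R_C·L = 129.5 − 27.89×3 = 45.82 kN·m.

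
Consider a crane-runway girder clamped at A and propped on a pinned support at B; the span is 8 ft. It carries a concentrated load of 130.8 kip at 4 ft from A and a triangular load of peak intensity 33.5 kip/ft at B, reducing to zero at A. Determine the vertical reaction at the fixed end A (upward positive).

R_A = 150.2 kip

Remove the prop at B; the released (primary) structure is a cantilever built in at A.
Free-end deflection of the primary structure under the applied loading (downward +):
  point load 130.8 at a = 4: Pa²(3L − a)/(6EI) = 6976/EI
  triangular load, peak 33.5 at the free end: 11w₀L⁴/(120EI) = 12578/EI
  δ_0 = 19554/EI
Flexibility coefficient — unit upward force at B: δ_{BB} = L³/(3EI) = 170.7/EI.
The prop prevents deflection at B: R_B = δ_0/δ_{BB} = 19554/170.7 = 114.6 kip.
Vertical equilibrium: R_A = ΣP − R_B = 264.8 − 114.6 = 150.2 kip.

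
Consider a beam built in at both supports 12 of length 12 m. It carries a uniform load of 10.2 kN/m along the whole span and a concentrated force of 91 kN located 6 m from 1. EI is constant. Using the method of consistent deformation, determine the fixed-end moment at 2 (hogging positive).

M_2 = 258.9 kN·m

Take the two fixed-end moments M_1, M_2 as redundants; the released structure is the simple span 12.
End rotations of the released simple span under the applied load (×1/EI):
  at 1: UDL 10.2: wL³/(24EI) = 734.4/EI
  at 2: UDL 10.2: wL³/(24EI) = 734.4/EI
  at 1: point load 91 at a = 6: Pab(L + b)/(6LEI) = 819/EI
  at 2: point load 91 at a = 6: Pab(L + a)/(6LEI) = 819/EI
  θ_10 = 1553/EI,  θ_20 = 1553/EI
Flexibility coefficients: a unit moment at one end gives L/(3EI) there and L/(6EI) at the far end, so f₁₁ = f₂₂ = 4/EI and f₁₂ = f₂₁ = 2/EI.
Compatibility — zero rotation at each built-in end:
  4 M_1 + 2 M_2 = 1553
  2 M_1 + 4 M_2 = 1553
Solving the pair gives M_1 = 258.9 kN·m and M_2 = 258.9 kN·m (hogging).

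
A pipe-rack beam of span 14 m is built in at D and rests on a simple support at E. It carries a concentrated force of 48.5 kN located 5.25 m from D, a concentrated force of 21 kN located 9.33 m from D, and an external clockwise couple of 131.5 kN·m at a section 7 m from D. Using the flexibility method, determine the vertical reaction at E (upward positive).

Release the roller at E. Primary structure: cantilever fixed at D.
Downward deflection at the released point E due to the loads:
  point load 48.5 at a = 5.25: Pa²(3L − a)/(6EI) = 8188/EI
  point load 21 at a = 9.33: Pa²(3L − a)/(6EI) = 9954/EI
  clockwise couple 131.5 at a = 7: M₀a(2L − a)/(2EI) = 9665/EI
  δ_0 = 27807/EI
Tip deflection under a unit load at E: L³/(3EI) = 914.7/EI.
Compatibility at E: δ_0 − R_E·δ_{EE} = 0, so R_E = 27807/914.7 = 30.4 kN.

R_E = 30.4 kN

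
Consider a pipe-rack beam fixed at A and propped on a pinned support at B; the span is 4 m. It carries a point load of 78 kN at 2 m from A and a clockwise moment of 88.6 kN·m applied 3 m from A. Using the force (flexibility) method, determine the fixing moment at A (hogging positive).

Remove the prop at B; the released (primary) structure is a cantilever built in at A.
Deflection at B on the released cantilever, summing each load's contribution:
  point load 78 at a = 2: Pa²(3L − a)/(6EI) = 520/EI
  clockwise couple 88.6 at a = 3: M₀a(2L − a)/(2EI) = 664.5/EI
  δ_0 = 1184/EI
Flexibility coefficient — unit upward force at B: δ_{BB} = L³/(3EI) = 21.33/EI.
Compatibility at B: δ_0 − R_B·δ_{BB} = 0, so R_B = 1184/21.33 = 55.52 kN.
Moment equilibrium about A: M_A = Σ(load moments about A) − R_B·L = 244.6 − 55.52×4 = 22.51 kN·m.

M_A = 22.51 kN·m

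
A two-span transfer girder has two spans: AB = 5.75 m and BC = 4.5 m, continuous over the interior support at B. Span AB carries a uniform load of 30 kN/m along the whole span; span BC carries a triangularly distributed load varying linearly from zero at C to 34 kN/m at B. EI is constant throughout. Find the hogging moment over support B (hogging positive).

Take M_B as the redundant. Released structure: two simple spans AB and BC with a hinge at B.
End slopes at the hinge B, treating each span as simply supported:
  span AB: UDL 30: wL³/(24EI) = 237.6/EI
  span BC: triangular load, peak 34: w₀L³/(45EI) = 68.85/EI
  relative rotation θ_0 = (237.6 + 68.85)/EI = 306.5/EI
A unit hogging moment at B produces rotation L₁/(3EI) + L₂/(3EI) = 3.417/EI.
Compatibility: M_B·(L₁+L₂)/(3EI) = θ_0, giving M_B = 89.7 kN·m (hogging).

M_B = 89.7 kN·m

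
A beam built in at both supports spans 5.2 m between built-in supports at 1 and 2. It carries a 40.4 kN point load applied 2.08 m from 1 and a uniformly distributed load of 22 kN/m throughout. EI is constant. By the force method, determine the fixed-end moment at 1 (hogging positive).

Release both end moments; the primary structure is a simply-supported span 12 with redundants M_1 and M_2.
Simple-span end rotations at 1 and 2 under the given loads:
  at 1: point load 40.4 at a = 2.08: Pab(L + b)/(6LEI) = 69.91/EI
  at 2: point load 40.4 at a = 2.08: Pab(L + a)/(6LEI) = 61.18/EI
  at 1: UDL 22: wL³/(24EI) = 128.9/EI
  at 2: UDL 22: wL³/(24EI) = 128.9/EI
  θ_10 = 198.8/EI,  θ_20 = 190.1/EI
Flexibility coefficients: a unit moment at one end gives L/(3EI) there and L/(6EI) at the far end, so f₁₁ = f₂₂ = 1.733/EI and f₁₂ = f₂₁ = 0.8667/EI.
Compatibility — zero rotation at each built-in end:
  1.733 M_1 + 0.8667 M_2 = 198.8
  0.8667 M_1 + 1.733 M_2 = 190.1
Solving the pair gives M_1 = 79.82 kN·m and M_2 = 69.74 kN·m (hogging).

M_1 = 79.82 kN·m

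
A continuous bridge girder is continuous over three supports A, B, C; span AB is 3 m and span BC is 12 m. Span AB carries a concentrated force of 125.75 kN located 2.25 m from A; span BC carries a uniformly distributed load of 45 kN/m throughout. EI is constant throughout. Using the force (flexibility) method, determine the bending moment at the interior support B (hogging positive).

M_B = 660.4 kN·m

Release continuity at B by inserting a hinge; the redundant is the internal moment M_B. The primary structure is two simply-supported spans AB and BC.
Rotations at B on the released spans (each span's end-slope, ×1/EI):
  span AB: point load 125.75 at a = 2.25: Pab(L + a)/(6LEI) = 61.89/EI
  span BC: UDL 45: wL³/(24EI) = 3240/EI
  relative rotation θ_0 = (61.89 + 3240)/EI = 3302/EI
A unit hogging moment at B produces rotation L₁/(3EI) + L₂/(3EI) = 5/EI.
Compatibility: M_B·(L₁+L₂)/(3EI) = θ_0, giving M_B = 660.4 kN·m (hogging).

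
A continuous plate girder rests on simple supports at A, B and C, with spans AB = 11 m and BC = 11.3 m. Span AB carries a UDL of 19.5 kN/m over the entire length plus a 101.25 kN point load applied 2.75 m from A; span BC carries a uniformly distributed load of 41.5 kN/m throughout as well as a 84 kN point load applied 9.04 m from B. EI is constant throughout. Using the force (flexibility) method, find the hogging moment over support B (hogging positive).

Insert a hinge at B; M_B is the redundant, and each span becomes simply supported.
Rotations at B on the released spans (each span's end-slope, ×1/EI):
  span AB: UDL 19.5: wL³/(24EI) = 1081/EI
  span AB: point load 101.25 at a = 2.75: Pab(L + a)/(6LEI) = 478.6/EI
  span BC: UDL 41.5: wL³/(24EI) = 2495/EI
  span BC: point load 84 at a = 9.04: Pab(L + b)/(6LEI) = 343.2/EI
  relative rotation θ_0 = (1560 + 2838)/EI = 4398/EI
A unit hogging moment at B produces rotation L₁/(3EI) + L₂/(3EI) = 7.433/EI.
Slope continuity at B: θ_0 = M_B·7.433/EI, so M_B = 4398/7.433 = 591.7 kN·m (hogging).

M_B = 591.7 kN·m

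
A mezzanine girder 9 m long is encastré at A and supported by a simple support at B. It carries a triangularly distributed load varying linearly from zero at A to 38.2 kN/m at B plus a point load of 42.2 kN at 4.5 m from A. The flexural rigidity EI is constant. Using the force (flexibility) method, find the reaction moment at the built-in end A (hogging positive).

M_A = 251.7 kN·m

Choose R_B as the redundant. The primary structure is the cantilever fixed at A.
Free-end deflection of the primary structure under the applied loading (downward +):
  triangular load, peak 38.2 at the free end: 11w₀L⁴/(120EI) = 22974/EI
  point load 42.2 at a = 4.5: Pa²(3L − a)/(6EI) = 3205/EI
  δ_0 = 26179/EI
Flexibility coefficient — unit upward force at B: δ_{BB} = L³/(3EI) = 243/EI.
Compatibility at B: δ_0 − R_B·δ_{BB} = 0, so R_B = 26179/243 = 107.7 kN.
Moment equilibrium about A: M_A = Σ(load moments about A) − R_B·L = 1221 − 107.7×9 = 251.7 kN·m.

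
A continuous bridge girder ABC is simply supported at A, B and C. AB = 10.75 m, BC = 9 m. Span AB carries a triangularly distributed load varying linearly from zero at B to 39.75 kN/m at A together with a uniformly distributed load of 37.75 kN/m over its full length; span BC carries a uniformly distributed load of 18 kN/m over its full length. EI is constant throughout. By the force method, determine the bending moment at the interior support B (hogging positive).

M_B = 525.7 kN·m

Insert a hinge at B; M_B is the redundant, and each span becomes simply supported.
End slopes at the hinge B, treating each span as simply supported:
  span AB: triangular load, peak 39.75: 7w₀L³/(360EI) = 960.2/EI
  span AB: UDL 37.75: wL³/(24EI) = 1954/EI
  span BC: UDL 18: wL³/(24EI) = 546.8/EI
  relative rotation θ_0 = (2914 + 546.8)/EI = 3461/EI
A unit hogging moment at B produces rotation L₁/(3EI) + L₂/(3EI) = 6.583/EI.
Compatibility: M_B·(L₁+L₂)/(3EI) = θ_0, giving M_B = 525.7 kN·m (hogging).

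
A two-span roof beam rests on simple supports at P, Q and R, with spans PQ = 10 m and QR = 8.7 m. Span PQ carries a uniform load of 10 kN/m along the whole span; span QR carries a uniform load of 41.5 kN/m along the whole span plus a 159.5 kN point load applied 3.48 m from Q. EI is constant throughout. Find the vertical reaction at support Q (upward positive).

Take M_Q as the redundant. Released structure: two simple spans PQ and QR with a hinge at Q.
End slopes at the hinge Q, treating each span as simply supported:
  span PQ: UDL 10: wL³/(24EI) = 416.7/EI
  span QR: UDL 41.5: wL³/(24EI) = 1139/EI
  span QR: point load 159.5 at a = 3.48: Pab(L + b)/(6LEI) = 772.6/EI
  relative rotation θ_0 = (416.7 + 1911)/EI = 2328/EI
A unit hogging moment at Q produces rotation L₁/(3EI) + L₂/(3EI) = 6.233/EI.
Slope continuity at Q: θ_0 = M_Q·6.233/EI, so M_Q = 2328/6.233 = 373.5 kN·m (hogging).
Span PQ, ΣM about P with M_Q applied at Q: R_Q^{PQ}·10 = 500 + 373.5, so R_Q^{PQ} = 87.35 kN and R_P = 100 − 87.35 = 12.65 kN.
Span QR, ΣM about R: R_Q^{QR}·8.7 = 2403 + 373.5, so R_Q^{QR} = 319.2 kN and R_R = 520.5 − 319.2 = 201.4 kN.
R_Q = 87.35 + 319.2 = 406.5 kN.

R_Q = 406.5 kN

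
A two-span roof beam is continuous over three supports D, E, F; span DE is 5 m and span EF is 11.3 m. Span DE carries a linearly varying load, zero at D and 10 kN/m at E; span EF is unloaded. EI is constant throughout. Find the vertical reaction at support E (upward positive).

Take M_E as the redundant. Released structure: two simple spans DE and EF with a hinge at E.
End slopes at the hinge E, treating each span as simply supported:
  span DE: triangular load, peak 10: w₀L³/(45EI) = 27.78/EI
  relative rotation θ_0 = (27.78 + 0)/EI = 27.78/EI
A unit hogging moment at E produces rotation L₁/(3EI) + L₂/(3EI) = 5.433/EI.
Slope continuity at E: θ_0 = M_E·5.433/EI, so M_E = 27.78/5.433 = 5.112 kN·m (hogging).
Span DE, ΣM about D with M_E applied at E: R_E^{DE}·5 = 83.33 + 5.112, so R_E^{DE} = 17.69 kN and R_D = 25 − 17.69 = 7.311 kN.
Span EF, ΣM about F: R_E^{EF}·11.3 = 0 + 5.112, so R_E^{EF} = 0.4524 kN and R_F = 0 − 0.4524 = -0.4524 kN.
R_E = 17.69 + 0.4524 = 18.14 kN.

R_E = 18.14 kN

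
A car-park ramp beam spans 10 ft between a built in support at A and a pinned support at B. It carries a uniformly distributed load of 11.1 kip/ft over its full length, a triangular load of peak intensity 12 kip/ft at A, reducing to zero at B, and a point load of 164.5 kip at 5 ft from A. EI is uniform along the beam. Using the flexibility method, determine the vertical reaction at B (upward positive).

Take the reaction at B as the redundant and release it; the primary structure is a cantilever fixed at A.
Deflection at B on the released cantilever, summing each load's contribution:
  UDL 11.1: wL⁴/(8EI) = 13875/EI
  triangular load, peak 12 at the fixed end: w₀L⁴/(30EI) = 4000/EI
  point load 164.5 at a = 5: Pa²(3L − a)/(6EI) = 17135/EI
  δ_0 = 35010/EI
Tip deflection under a unit load at B: L³/(3EI) = 333.3/EI.
Compatibility at B: δ_0 − R_B·δ_{BB} = 0, so R_B = 35010/333.3 = 105 kip.

R_B = 105 kip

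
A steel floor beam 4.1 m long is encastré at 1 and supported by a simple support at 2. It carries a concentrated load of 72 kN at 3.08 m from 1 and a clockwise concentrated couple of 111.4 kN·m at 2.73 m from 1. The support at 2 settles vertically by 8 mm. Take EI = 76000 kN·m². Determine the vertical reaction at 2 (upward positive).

Release the roller at 2. Primary structure: cantilever fixed at 1.
Free-end deflection of the primary structure under the applied loading (downward +):
  point load 72 at a = 3.08: Pa²(3L − a)/(6EI) = 1050/EI
  clockwise couple 111.4 at a = 2.73: M₀a(2L − a)/(2EI) = 831.8/EI
  δ_0 = 1881/EI
Flexibility coefficient — unit upward force at 2: δ_{22} = L³/(3EI) = 22.97/EI.
With EI = 76000 kN·m²: δ_0 = 0.024755 m and δ_{22} = 0.000302 m/kN.
Compatibility — the beam at 2 must follow the support down by 0.008 m: δ_0 − R_2·δ_{22} = 0.008, so R_2 = (0.024755 − 0.008)/0.000302 = 55.43 kN.

R_2 = 55.43 kN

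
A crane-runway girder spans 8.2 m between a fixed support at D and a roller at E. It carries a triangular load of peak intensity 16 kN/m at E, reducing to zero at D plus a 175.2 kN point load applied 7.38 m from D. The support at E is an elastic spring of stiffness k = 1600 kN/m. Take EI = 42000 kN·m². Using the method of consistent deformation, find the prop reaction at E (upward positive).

Release the roller at E. Primary structure: cantilever fixed at D.
Free-end deflection of the primary structure under the applied loading (downward +):
  triangular load, peak 16 at the free end: 11w₀L⁴/(120EI) = 6631/EI
  point load 175.2 at a = 7.38: Pa²(3L − a)/(6EI) = 27386/EI
  δ_0 = 34017/EI
Tip deflection under a unit load at E: L³/(3EI) = 183.8/EI.
With EI = 42000 kN·m²: δ_0 = 0.80993 m and δ_{EE} = 0.004376 m/kN.
Compatibility — the spring shortens by R_E/k under the reaction it provides: δ_0 − R_E·δ_{EE} = R_E/k. With 1/k = 0.000625 m/kN, R_E = δ_0 / (δ_{EE} + 1/k) = 0.80993 / (0.004376 + 0.000625) = 162 kN.

R_E = 162 kN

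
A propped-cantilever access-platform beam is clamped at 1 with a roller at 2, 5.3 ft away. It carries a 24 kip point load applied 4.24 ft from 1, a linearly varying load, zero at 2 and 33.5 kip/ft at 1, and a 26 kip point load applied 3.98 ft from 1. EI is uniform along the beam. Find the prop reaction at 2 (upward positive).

R_2 = 51.14 kip

Take the reaction at 2 as the redundant and release it; the primary structure is a cantilever fixed at 1.
Free-end deflection of the primary structure under the applied loading (downward +):
  point load 24 at a = 4.24: Pa²(3L − a)/(6EI) = 838.5/EI
  triangular load, peak 33.5 at the fixed end: w₀L⁴/(30EI) = 881.1/EI
  point load 26 at a = 3.98: Pa²(3L − a)/(6EI) = 818.2/EI
  δ_0 = 2538/EI
Tip deflection under a unit load at 2: L³/(3EI) = 49.63/EI.
The prop prevents deflection at 2: R_2 = δ_0/δ_{22} = 2538/49.63 = 51.14 kip.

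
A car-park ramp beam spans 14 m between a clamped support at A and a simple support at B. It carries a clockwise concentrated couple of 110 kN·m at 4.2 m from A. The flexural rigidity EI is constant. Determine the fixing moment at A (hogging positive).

M_A = 25.85 kN·m

Take the reaction at B as the redundant and release it; the primary structure is a cantilever fixed at A.
Deflection at B on the released cantilever, summing each load's contribution:
  clockwise couple 110 at a = 4.2: M₀a(2L − a)/(2EI) = 5498/EI
Flexibility coefficient — unit upward force at B: δ_{BB} = L³/(3EI) = 914.7/EI.
The prop prevents deflection at B: R_B = δ_0/δ_{BB} = 5498/914.7 = 6.011 kN.
Moment equilibrium about A: M_A = Σ(load moments about A) − R_B·L = 110 − 6.011×14 = 25.85 kN·m.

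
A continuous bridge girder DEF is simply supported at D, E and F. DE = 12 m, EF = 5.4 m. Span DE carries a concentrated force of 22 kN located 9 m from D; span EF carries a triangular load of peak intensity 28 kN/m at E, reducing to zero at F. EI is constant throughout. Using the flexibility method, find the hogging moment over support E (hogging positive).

M_E = 46.76 kN·m

Release continuity at E by inserting a hinge; the redundant is the internal moment M_E. The primary structure is two simply-supported spans DE and EF.
Discontinuity in slope at E on the released structure — sum the simple-span end rotations:
  span DE: point load 22 at a = 9: Pab(L + a)/(6LEI) = 173.2/EI
  span EF: triangular load, peak 28: w₀L³/(45EI) = 97.98/EI
  relative rotation θ_0 = (173.2 + 97.98)/EI = 271.2/EI
A unit hogging moment at E produces rotation L₁/(3EI) + L₂/(3EI) = 5.8/EI.
Compatibility: M_E·(L₁+L₂)/(3EI) = θ_0, giving M_E = 46.76 kN·m (hogging).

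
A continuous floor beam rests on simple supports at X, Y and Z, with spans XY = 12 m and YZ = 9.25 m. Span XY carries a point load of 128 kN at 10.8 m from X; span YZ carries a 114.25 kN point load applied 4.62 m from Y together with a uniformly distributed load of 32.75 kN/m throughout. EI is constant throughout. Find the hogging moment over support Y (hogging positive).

Insert a hinge at Y; M_Y is the redundant, and each span becomes simply supported.
End slopes at the hinge Y, treating each span as simply supported:
  span XY: point load 128 at a = 10.8: Pab(L + a)/(6LEI) = 525.3/EI
  span YZ: point load 114.25 at a = 4.62: Pab(L + b)/(6LEI) = 611.2/EI
  span YZ: UDL 32.75: wL³/(24EI) = 1080/EI
  relative rotation θ_0 = (525.3 + 1691)/EI = 2217/EI
A unit hogging moment at Y produces rotation L₁/(3EI) + L₂/(3EI) = 7.083/EI.
Compatibility: M_Y·(L₁+L₂)/(3EI) = θ_0, giving M_Y = 312.9 kN·m (hogging).

M_Y = 312.9 kN·m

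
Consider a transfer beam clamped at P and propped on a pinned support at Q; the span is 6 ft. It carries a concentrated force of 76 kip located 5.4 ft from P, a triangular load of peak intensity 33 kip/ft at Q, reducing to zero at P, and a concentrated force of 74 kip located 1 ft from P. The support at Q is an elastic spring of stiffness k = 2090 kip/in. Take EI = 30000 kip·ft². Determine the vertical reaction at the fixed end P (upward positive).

Release the roller at Q. Primary structure: cantilever fixed at P.
Deflection at Q on the released cantilever, summing each load's contribution:
  point load 76 at a = 5.4: Pa²(3L − a)/(6EI) = 4654/EI
  triangular load, peak 33 at the free end: 11w₀L⁴/(120EI) = 3920/EI
  point load 74 at a = 1: Pa²(3L − a)/(6EI) = 209.7/EI
  δ_0 = 8784/EI
Flexibility coefficient — unit upward force at Q: δ_{QQ} = L³/(3EI) = 72/EI.
With EI = 30000 kip·ft²: δ_0 = 0.2928 ft and δ_{QQ} = 0.0024 ft/kip.
Compatibility — the spring shortens by R_Q/k under the reaction it provides: δ_0 − R_Q·δ_{QQ} = R_Q/k. With 1/k = 1/(2090×12) ft/kip = 0.00004 ft/kip, R_Q = δ_0 / (δ_{QQ} + 1/k) = 0.2928 / (0.0024 + 0.00004) = 120 kip.
Vertical equilibrium: R_P = ΣP − R_Q = 249 − 120 = 129 kip.

R_P = 129 kip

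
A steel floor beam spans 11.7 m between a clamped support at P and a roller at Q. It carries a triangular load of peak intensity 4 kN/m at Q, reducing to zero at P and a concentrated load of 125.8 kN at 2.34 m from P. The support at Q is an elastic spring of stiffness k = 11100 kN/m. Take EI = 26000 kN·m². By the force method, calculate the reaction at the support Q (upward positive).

Remove the prop at Q; the released (primary) structure is a cantilever built in at P.
Primary-structure tip deflection at Q by superposition:
  triangular load, peak 4 at the free end: 11w₀L⁴/(120EI) = 6871/EI
  point load 125.8 at a = 2.34: Pa²(3L − a)/(6EI) = 3761/EI
  δ_0 = 10632/EI
Flexibility coefficient — unit upward force at Q: δ_{QQ} = L³/(3EI) = 533.9/EI.
With EI = 26000 kN·m²: δ_0 = 0.40892 m and δ_{QQ} = 0.020533 m/kN.
Compatibility — the spring shortens by R_Q/k under the reaction it provides: δ_0 − R_Q·δ_{QQ} = R_Q/k. With 1/k = 0.00009 m/kN, R_Q = δ_0 / (δ_{QQ} + 1/k) = 0.40892 / (0.020533 + 0.00009) = 19.83 kN.

R_Q = 19.83 kN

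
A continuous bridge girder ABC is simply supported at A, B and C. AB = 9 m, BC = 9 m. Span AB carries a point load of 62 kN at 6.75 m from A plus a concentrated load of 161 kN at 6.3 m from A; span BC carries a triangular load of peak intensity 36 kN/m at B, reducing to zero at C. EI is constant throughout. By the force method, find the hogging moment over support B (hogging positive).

Release continuity at B by inserting a hinge; the redundant is the internal moment M_B. The primary structure is two simply-supported spans AB and BC.
End slopes at the hinge B, treating each span as simply supported:
  span AB: point load 62 at a = 6.75: Pab(L + a)/(6LEI) = 274.6/EI
  span AB: point load 161 at a = 6.3: Pab(L + a)/(6LEI) = 775.9/EI
  span BC: triangular load, peak 36: w₀L³/(45EI) = 583.2/EI
  relative rotation θ_0 = (1051 + 583.2)/EI = 1634/EI
A unit hogging moment at B produces rotation L₁/(3EI) + L₂/(3EI) = 6/EI.
Slope continuity at B: θ_0 = M_B·6/EI, so M_B = 1634/6 = 272.3 kN·m (hogging).

M_B = 272.3 kN·m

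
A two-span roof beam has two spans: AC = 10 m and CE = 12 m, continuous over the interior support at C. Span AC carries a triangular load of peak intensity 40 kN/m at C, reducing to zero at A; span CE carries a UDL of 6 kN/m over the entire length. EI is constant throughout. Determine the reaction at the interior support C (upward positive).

Release continuity at C by inserting a hinge; the redundant is the internal moment M_C. The primary structure is two simply-supported spans AC and CE.
Discontinuity in slope at C on the released structure — sum the simple-span end rotations:
  span AC: triangular load, peak 40: w₀L³/(45EI) = 888.9/EI
  span CE: UDL 6: wL³/(24EI) = 432/EI
  relative rotation θ_0 = (888.9 + 432)/EI = 1321/EI
A unit hogging moment at C produces rotation L₁/(3EI) + L₂/(3EI) = 7.333/EI.
Compatibility: M_C·(L₁+L₂)/(3EI) = θ_0, giving M_C = 180.1 kN·m (hogging).
Span AC, ΣM about A with M_C applied at C: R_C^{AC}·10 = 1333 + 180.1, so R_C^{AC} = 151.3 kN and R_A = 200 − 151.3 = 48.65 kN.
Span CE, ΣM about E: R_C^{CE}·12 = 432 + 180.1, so R_C^{CE} = 51.01 kN and R_E = 72 − 51.01 = 20.99 kN.
R_C = 151.3 + 51.01 = 202.4 kN.

R_C = 202.4 kN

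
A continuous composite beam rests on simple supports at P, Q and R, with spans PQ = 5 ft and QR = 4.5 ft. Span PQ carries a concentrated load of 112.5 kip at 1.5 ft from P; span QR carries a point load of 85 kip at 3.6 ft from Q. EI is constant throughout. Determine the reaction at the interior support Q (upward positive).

R_Q = 75.16 kip

Release continuity at Q by inserting a hinge; the redundant is the internal moment M_Q. The primary structure is two simply-supported spans PQ and QR.
Rotations at Q on the released spans (each span's end-slope, ×1/EI):
  span PQ: point load 112.5 at a = 1.5: Pab(L + a)/(6LEI) = 128/EI
  span QR: point load 85 at a = 3.6: Pab(L + b)/(6LEI) = 55.08/EI
  relative rotation θ_0 = (128 + 55.08)/EI = 183/EI
A unit hogging moment at Q produces rotation L₁/(3EI) + L₂/(3EI) = 3.167/EI.
Compatibility: M_Q·(L₁+L₂)/(3EI) = θ_0, giving M_Q = 57.8 kip·ft (hogging).
Span PQ, ΣM about P with M_Q applied at Q: R_Q^{PQ}·5 = 168.8 + 57.8, so R_Q^{PQ} = 45.31 kip and R_P = 112.5 − 45.31 = 67.19 kip.
Span QR, ΣM about R: R_Q^{QR}·4.5 = 76.5 + 57.8, so R_Q^{QR} = 29.85 kip and R_R = 85 − 29.85 = 55.15 kip.
R_Q = 45.31 + 29.85 = 75.16 kip.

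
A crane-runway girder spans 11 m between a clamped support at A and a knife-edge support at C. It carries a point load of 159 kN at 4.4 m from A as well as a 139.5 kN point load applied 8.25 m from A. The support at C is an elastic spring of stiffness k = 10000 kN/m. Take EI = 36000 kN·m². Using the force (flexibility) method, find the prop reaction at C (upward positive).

R_C = 120.4 kN

Remove the prop at C; the released (primary) structure is a cantilever built in at A.
Free-end deflection of the primary structure under the applied loading (downward +):
  point load 159 at a = 4.4: Pa²(3L − a)/(6EI) = 14673/EI
  point load 139.5 at a = 8.25: Pa²(3L − a)/(6EI) = 39166/EI
  δ_0 = 53839/EI
Flexibility coefficient — unit upward force at C: δ_{CC} = L³/(3EI) = 443.7/EI.
With EI = 36000 kN·m²: δ_0 = 1.4955 m and δ_{CC} = 0.012324 m/kN.
Compatibility — the spring shortens by R_C/k under the reaction it provides: δ_0 − R_C·δ_{CC} = R_C/k. With 1/k = 0.0001 m/kN, R_C = δ_0 / (δ_{CC} + 1/k) = 1.4955 / (0.012324 + 0.0001) = 120.4 kN.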